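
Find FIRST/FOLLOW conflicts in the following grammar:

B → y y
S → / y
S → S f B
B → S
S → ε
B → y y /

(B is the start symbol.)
A FIRST/FOLLOW conflict occurs when a non-terminal N has a nullable alternative N → β (β ⇒* ε) and another alternative N → α with FIRST(α) ∩ FOLLOW(N) ≠ ∅: on such a lookahead the parser cannot decide between expanding α and letting N vanish via β.

Nullable non-terminals: B, S.
FIRST sets used below: FIRST(S) = { '/', 'f', ε }

B: nullable alternative(s) B → S; FOLLOW(B) = { $, 'f' }
  B → y y: FIRST \ {ε} = { 'y' } — disjoint from FOLLOW(B)
  B → S: FIRST \ {ε} = { '/', 'f' } — this is the only nullable alternative, skip
  B → y y /: FIRST \ {ε} = { 'y' } — disjoint from FOLLOW(B)

S: nullable alternative(s) S → ε; FOLLOW(S) = { $, 'f' }
  S → / y: FIRST \ {ε} = { '/' } — disjoint from FOLLOW(S)
  S → S f B: FIRST \ {ε} = { '/', 'f' } — overlaps FOLLOW(S) on { 'f' }: CONFLICT
  S → ε: FIRST \ {ε} = { } — this is the only nullable alternative, skip

So the grammar has 1 FIRST/FOLLOW conflict (marked CONFLICT above).

Answer: Yes. S → S f B with FOLLOW(S) on { 'f' }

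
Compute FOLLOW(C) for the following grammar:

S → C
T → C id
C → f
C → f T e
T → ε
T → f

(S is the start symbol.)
{ $, 'id' }

To compute FOLLOW(C), find every occurrence of C on a right-hand side N → α C β: add FIRST(β) \ {ε}, and if β is empty or nullable also add FOLLOW(N). Iterate to a fixed point.

In S → C: C is at the end, add FOLLOW(S)
In T → C id: C is followed by id, add FIRST(id) \ {ε} = { 'id' }

The FOLLOW sets referred to above (computed the same way, to a fixed point):
  FOLLOW(S) = { $ }

Taking the union: FOLLOW(C) = { $, 'id' }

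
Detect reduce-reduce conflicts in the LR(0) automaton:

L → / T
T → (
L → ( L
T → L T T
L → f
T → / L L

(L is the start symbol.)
No reduce-reduce conflicts

Augment with L' → L and build the canonical LR(0) collection (I0 = CLOSURE({[L' → . L]}), then GOTO on every symbol after a dot until no new states appear). It has 14 states:
  I0: { [L → . ( L], [L → . / T], [L → . f], [L' → . L] }  — shift
  I1: { [L → ( . L], [L → . ( L], [L → . / T], [L → . f] }  — shift
  I2: { [L → . ( L], [L → . / T], [L → . f], [L → / . T], [T → . (], [T → . / L L], [T → . L T T] }  — shift
  I3: { [L' → L .] }  — accept
  I4: { [L → f .] }  — reduce
  I5: { [L → ( . L], [L → . ( L], [L → . / T], [L → . f], [T → ( .] }  — shift, reduce
  I6: { [L → . ( L], [L → . / T], [L → . f], [L → / . T], [T → . (], [T → . / L L], [T → . L T T], [T → / . L L] }  — shift
  I7: { [L → . ( L], [L → . / T], [L → . f], [T → . (], [T → . / L L], [T → . L T T], [T → L . T T] }  — shift
  I8: { [L → / T .] }  — reduce
  I9: { [L → . ( L], [L → . / T], [L → . f], [T → . (], [T → . / L L], [T → . L T T], [T → L T . T] }  — shift
  I10: { [T → L T T .] }  — reduce
  I11: { [L → . ( L], [L → . / T], [L → . f], [T → . (], [T → . / L L], [T → . L T T], [T → / L . L], [T → L . T T] }  — shift
  I12: { [L → . ( L], [L → . / T], [L → . f], [T → . (], [T → . / L L], [T → . L T T], [T → / L L .], [T → L . T T] }  — shift, reduce
  I13: { [L → ( L .] }  — reduce

No state contains more than one complete item.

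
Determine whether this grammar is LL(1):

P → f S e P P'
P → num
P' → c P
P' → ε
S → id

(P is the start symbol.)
A grammar is LL(1) if for each non-terminal N with multiple productions, the predict sets of those productions are pairwise disjoint, where PREDICT(N → α) = (FIRST(α) \ {ε}) ∪ (FOLLOW(N) if α ⇒* ε).

Relevant sets:
  FOLLOW(P') = { $, 'c' }

For P:
  PREDICT(P → f S e P P') = { 'f' }
  PREDICT(P → num) = { 'num' }
For P':
  PREDICT(P' → c P) = { 'c' }
  PREDICT(P' → ε) = { $, 'c' }
S has a single production, so nothing to check there.

Conflict found: Predict set conflict for P': { 'c' }
The grammar is NOT LL(1).

Answer: No. Predict set conflict for P': { 'c' }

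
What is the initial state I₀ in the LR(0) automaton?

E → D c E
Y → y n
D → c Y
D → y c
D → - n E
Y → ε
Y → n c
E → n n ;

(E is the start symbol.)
{ [D → . - n E], [D → . c Y], [D → . y c], [E → . D c E], [E → . n n ;], [E' → . E] }

First, augment the grammar with E' → E
I₀ = CLOSURE({ [E' → . E] }):
  [E' → . E] has the dot before E: add [E → . D c E], [E → . n n ;]
  [E → . D c E] has the dot before D: add [D → . c Y], [D → . y c], [D → . - n E]
No further items can be added.

I₀ = { [D → . - n E], [D → . c Y], [D → . y c], [E → . D c E], [E → . n n ;], [E' → . E] }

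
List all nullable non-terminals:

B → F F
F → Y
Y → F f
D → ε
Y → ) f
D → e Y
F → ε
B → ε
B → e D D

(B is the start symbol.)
{ 'B', 'D', 'F' }

ε-productions: D → ε, F → ε, B → ε
So D, F, B are immediately nullable.
No further non-terminal can be added: every production for the remaining non-terminals contains a terminal or a non-nullable non-terminal.
Nullable = { 'B', 'D', 'F' }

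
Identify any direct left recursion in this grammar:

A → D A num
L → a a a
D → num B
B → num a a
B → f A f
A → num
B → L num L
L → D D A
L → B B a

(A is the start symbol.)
Direct left recursion occurs when N → N α for some non-terminal N (the right-hand side begins with the left-hand side itself).

A → D A num: starts with D
L → a a a: starts with a
D → num B: starts with num
B → num a a: starts with num
B → f A f: starts with f
A → num: starts with num
B → L num L: starts with L
L → D D A: starts with D
L → B B a: starts with B

No direct left recursion found.

Answer: No direct left recursion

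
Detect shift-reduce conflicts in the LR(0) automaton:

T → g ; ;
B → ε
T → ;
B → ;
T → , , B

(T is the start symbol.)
Augment with T' → T and build the canonical LR(0) collection (I0 = CLOSURE({[T' → . T]}), then GOTO on every symbol after a dot until no new states appear). It has 10 states:
  I0: { [T → . , , B], [T → . ;], [T → . g ; ;], [T' → . T] }  — shift
  I1: { [T → , . , B] }  — shift
  I2: { [T → ; .] }  — reduce
  I3: { [T' → T .] }  — accept
  I4: { [T → g . ; ;] }  — shift
  I5: { [T → g ; . ;] }  — shift
  I6: { [T → g ; ; .] }  — reduce
  I7: { [B → . ;], [B → .], [T → , , . B] }  — shift, reduce
  I8: { [B → ; .] }  — reduce
  I9: { [T → , , B .] }  — reduce

I7 contains reduce item [B → .] and shift item [B → . ;] — shift-reduce conflict.

Answer: Yes — I7: [B → .] vs [B → . ;]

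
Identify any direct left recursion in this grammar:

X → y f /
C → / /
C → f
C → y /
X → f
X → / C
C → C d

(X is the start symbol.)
Direct left recursion occurs when N → N α for some non-terminal N (the right-hand side begins with the left-hand side itself).

X → y f /: starts with y
C → / /: starts with '/'
C → f: starts with f
C → y /: starts with y
X → f: starts with f
X → / C: starts with '/'
C → C d: LEFT RECURSIVE (starts with C)

The grammar has direct left recursion on: C.

Answer: Yes, C is left-recursive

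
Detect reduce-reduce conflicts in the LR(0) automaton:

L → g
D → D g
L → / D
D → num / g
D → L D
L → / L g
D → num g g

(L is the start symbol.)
Yes — I13: [L → / L g .] vs [L → g .]

Augment with L' → L and build the canonical LR(0) collection (I0 = CLOSURE({[L' → . L]}), then GOTO on every symbol after a dot until no new states appear). It has 15 states:
  I0: { [L → . / D], [L → . / L g], [L → . g], [L' → . L] }  — shift
  I1: { [D → . D g], [D → . L D], [D → . num / g], [D → . num g g], [L → . / D], [L → . / L g], [L → . g], [L → / . D], [L → / . L g] }  — shift
  I2: { [L' → L .] }  — accept
  I3: { [L → g .] }  — reduce
  I4: { [D → D . g], [L → / D .] }  — shift, reduce
  I5: { [D → . D g], [D → . L D], [D → . num / g], [D → . num g g], [D → L . D], [L → . / D], [L → . / L g], [L → . g], [L → / L . g] }  — shift
  I6: { [D → num . / g], [D → num . g g] }  — shift
  I7: { [D → num / . g] }  — shift
  I8: { [D → num g . g] }  — shift
  I9: { [D → num g g .] }  — reduce
  I10: { [D → num / g .] }  — reduce
  I11: { [D → D . g], [D → L D .] }  — shift, reduce
  I12: { [D → . D g], [D → . L D], [D → . num / g], [D → . num g g], [D → L . D], [L → . / D], [L → . / L g], [L → . g] }  — shift
  I13: { [L → / L g .], [L → g .] }  — 2 reduces
  I14: { [D → D g .] }  — reduce

I13 contains complete items [L → / L g .], [L → g .] — reduce-reduce conflict.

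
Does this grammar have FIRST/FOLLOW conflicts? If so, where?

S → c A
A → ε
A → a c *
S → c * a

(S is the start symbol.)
A FIRST/FOLLOW conflict occurs when a non-terminal N has a nullable alternative N → β (β ⇒* ε) and another alternative N → α with FIRST(α) ∩ FOLLOW(N) ≠ ∅: on such a lookahead the parser cannot decide between expanding α and letting N vanish via β.

Nullable non-terminals: A.

A: nullable alternative(s) A → ε; FOLLOW(A) = { $ }
  A → ε: FIRST \ {ε} = { } — this is the only nullable alternative, skip
  A → a c *: FIRST \ {ε} = { 'a' } — disjoint from FOLLOW(A)

S has no nullable alternative, so no FIRST/FOLLOW check is needed there.

No FIRST/FOLLOW conflicts found.

Answer: No FIRST/FOLLOW conflicts.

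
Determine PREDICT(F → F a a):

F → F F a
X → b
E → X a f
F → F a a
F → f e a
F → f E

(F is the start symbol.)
{ 'f' }

PREDICT(F → F a a) = (FIRST(RHS) \ {ε}) ∪ (FOLLOW(F) if ε ∈ FIRST(RHS), i.e. RHS ⇒* ε)
FIRST(F) = { 'f' }
FIRST(F a a) = { 'f' }
ε ∉ FIRST(F a a), so FOLLOW(F) is not added.
PREDICT(F → F a a) = { 'f' }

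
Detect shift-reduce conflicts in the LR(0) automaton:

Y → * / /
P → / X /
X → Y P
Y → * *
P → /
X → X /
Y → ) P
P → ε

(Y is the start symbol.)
Yes — I1: [P → .] vs [P → . /]; I7: [P → / .] vs [Y → . ) P]; I10: [P → .] vs [P → . /]

A shift-reduce conflict occurs when an LR(0) state has both:
  - a complete (reduce) item [A → α .] (dot at the end), and
  - a shift item [B → β . c γ] (dot before a terminal).

Augment with Y' → Y and build the canonical LR(0) collection (I0 = CLOSURE({[Y' → . Y]}), then GOTO on every symbol after a dot until no new states appear). It has 13 states:
  I0: { [Y → . ) P], [Y → . * *], [Y → . * / /], [Y' → . Y] }  — shift
  I1: { [P → . / X /], [P → . /], [P → .], [Y → ) . P] }  — shift, reduce
  I2: { [Y → * . *], [Y → * . / /] }  — shift
  I3: { [Y' → Y .] }  — accept
  I4: { [Y → * * .] }  — reduce
  I5: { [Y → * / . /] }  — shift
  I6: { [Y → * / / .] }  — reduce
  I7: { [P → / . X /], [P → / .], [X → . X /], [X → . Y P], [Y → . ) P], [Y → . * *], [Y → . * / /] }  — shift, reduce
  I8: { [Y → ) P .] }  — reduce
  I9: { [P → / X . /], [X → X . /] }  — shift
  I10: { [P → . / X /], [P → . /], [P → .], [X → Y . P] }  — shift, reduce
  I11: { [X → Y P .] }  — reduce
  I12: { [P → / X / .], [X → X / .] }  — 2 reduces

I1 contains reduce item [P → .] and shift items [P → . /], [P → . / X /] — shift-reduce conflict.
I7 contains reduce item [P → / .] and shift items [Y → . ) P], [Y → . * *], [Y → . * / /] — shift-reduce conflict.
I10 contains reduce item [P → .] and shift items [P → . /], [P → . / X /] — shift-reduce conflict.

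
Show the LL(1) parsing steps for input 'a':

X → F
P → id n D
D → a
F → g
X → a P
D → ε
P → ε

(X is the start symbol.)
LL(1) parsing maintains a stack (initially the start symbol over $) and the input. At each step: if the stack top is a terminal, match it against the current input token; if it is a non-terminal N, replace it with the RHS of M[N, lookahead] (the unique production whose predict set contains the lookahead).

Stack is shown with the top on the left.

Stack  Input  Action
--------------------
X $    a $    output X → a P
a P $  a $    match 'a'
P $    $      output P → ε
$      $      accept

The string is accepted.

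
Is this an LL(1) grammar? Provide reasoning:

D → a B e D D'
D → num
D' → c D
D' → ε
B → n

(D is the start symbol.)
No. Predict set conflict for D': { 'c' }

A grammar is LL(1) if for each non-terminal N with multiple productions, the predict sets of those productions are pairwise disjoint, where PREDICT(N → α) = (FIRST(α) \ {ε}) ∪ (FOLLOW(N) if α ⇒* ε).

Relevant sets:
  FOLLOW(D') = { $, 'c' }

For D:
  PREDICT(D → a B e D D') = { 'a' }
  PREDICT(D → num) = { 'num' }
For D':
  PREDICT(D' → c D) = { 'c' }
  PREDICT(D' → ε) = { $, 'c' }
B has a single production, so nothing to check there.

Conflict found: Predict set conflict for D': { 'c' }
The grammar is NOT LL(1).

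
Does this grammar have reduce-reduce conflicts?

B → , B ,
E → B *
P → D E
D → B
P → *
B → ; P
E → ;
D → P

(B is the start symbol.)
Yes — I7: [B → ; P .] vs [D → P .]

Augment with B' → B and build the canonical LR(0) collection (I0 = CLOSURE({[B' → . B]}), then GOTO on every symbol after a dot until no new states appear). It has 14 states:
  I0: { [B → . , B ,], [B → . ; P], [B' → . B] }  — shift
  I1: { [B → , . B ,], [B → . , B ,], [B → . ; P] }  — shift
  I2: { [B → . , B ,], [B → . ; P], [B → ; . P], [D → . B], [D → . P], [P → . *], [P → . D E] }  — shift
  I3: { [B' → B .] }  — accept
  I4: { [P → * .] }  — reduce
  I5: { [D → B .] }  — reduce
  I6: { [B → . , B ,], [B → . ; P], [E → . ;], [E → . B *], [P → D . E] }  — shift
  I7: { [B → ; P .], [D → P .] }  — 2 reduces
  I8: { [B → . , B ,], [B → . ; P], [B → ; . P], [D → . B], [D → . P], [E → ; .], [P → . *], [P → . D E] }  — shift, reduce
  I9: { [E → B . *] }  — shift
  I10: { [P → D E .] }  — reduce
  I11: { [E → B * .] }  — reduce
  I12: { [B → , B . ,] }  — shift
  I13: { [B → , B , .] }  — reduce

I7 contains complete items [B → ; P .], [D → P .] — reduce-reduce conflict.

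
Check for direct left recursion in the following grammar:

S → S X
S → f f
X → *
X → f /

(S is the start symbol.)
Yes, S is left-recursive

S → S X: LEFT RECURSIVE (starts with S)
S → f f: starts with f
X → *: starts with '*'
X → f /: starts with f

The grammar has direct left recursion on: S.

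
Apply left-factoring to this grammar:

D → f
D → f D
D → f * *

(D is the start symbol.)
Left-factoring transforms A → αβ₁ | αβ₂ into A → αA' and A' → β₁ | β₂
(α is the longest common prefix among the alternatives). Repeat until
no nonterminal has two alternatives with a common prefix.

Round 1: D has alternatives sharing prefix 'f'. Introduce D': D → f D'
  Add: D' → ε
  Add: D' → D
  Add: D' → * *

No remaining common prefixes — done.

Resulting grammar:
D → f D'
D' → ε
D' → D
D' → * *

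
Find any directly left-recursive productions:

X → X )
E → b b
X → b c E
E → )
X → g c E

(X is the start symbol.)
Direct left recursion occurs when N → N α for some non-terminal N (the right-hand side begins with the left-hand side itself).

X → X ): LEFT RECURSIVE (starts with X)
E → b b: starts with b
X → b c E: starts with b
E → ): starts with ')'
X → g c E: starts with g

The grammar has direct left recursion on: X.

Answer: Yes, X is left-recursive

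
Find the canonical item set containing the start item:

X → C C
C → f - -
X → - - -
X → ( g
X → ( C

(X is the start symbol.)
First, augment the grammar with X' → X
I₀ = CLOSURE({ [X' → . X] }):
  [X' → . X] has the dot before X: add [X → . C C], [X → . - - -], [X → . ( g], [X → . ( C]
  [X → . C C] has the dot before C: add [C → . f - -]
No further items can be added.

I₀ = { [C → . f - -], [X → . ( C], [X → . ( g], [X → . - - -], [X → . C C], [X' → . X] }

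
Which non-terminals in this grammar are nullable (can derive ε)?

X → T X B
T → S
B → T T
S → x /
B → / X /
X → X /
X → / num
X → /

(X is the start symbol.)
There are no ε-productions, so no non-terminal can derive ε.
No non-terminals are nullable.

Answer: None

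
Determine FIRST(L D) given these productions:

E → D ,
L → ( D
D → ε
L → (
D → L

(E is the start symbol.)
FIRST sets of the non-terminals involved (from the grammar, by fixed-point iteration):
  FIRST(L) = { '(' }

To compute FIRST(L D), process the symbols left to right:
Symbol L is a non-terminal. Add FIRST(L) \ {ε} = { '(' }
L is not nullable (ε ∉ FIRST(L)), so stop here.
FIRST(L D) = { '(' }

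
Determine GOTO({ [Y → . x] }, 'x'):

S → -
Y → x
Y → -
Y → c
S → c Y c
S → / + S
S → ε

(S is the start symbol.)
{ [Y → x .] }

GOTO(I, 'x') = CLOSURE({ [A → αX.β] : [A → α.Xβ] ∈ I, X = 'x' })

Items with dot before 'x', with the dot advanced:
  [Y → . x] → [Y → x .]
Closure adds nothing (no advanced item has the dot before a non-terminal).

GOTO = { [Y → x .] }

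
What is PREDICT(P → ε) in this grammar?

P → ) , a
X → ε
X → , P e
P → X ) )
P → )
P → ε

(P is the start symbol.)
PREDICT(P → ε) = (FIRST(RHS) \ {ε}) ∪ (FOLLOW(P) if ε ∈ FIRST(RHS), i.e. RHS ⇒* ε)
The right-hand side is ε (FIRST(ε) = { ε }), so the predict set is FOLLOW(P) = { $, 'e' }
PREDICT(P → ε) = { $, 'e' }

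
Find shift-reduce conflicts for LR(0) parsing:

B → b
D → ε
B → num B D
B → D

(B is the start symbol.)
Yes — I0: [D → .] vs [B → . b]; I4: [D → .] vs [B → . b]

A shift-reduce conflict occurs when an LR(0) state has both:
  - a complete (reduce) item [A → α .] (dot at the end), and
  - a shift item [B → β . c γ] (dot before a terminal).

Augment with B' → B and build the canonical LR(0) collection (I0 = CLOSURE({[B' → . B]}), then GOTO on every symbol after a dot until no new states appear). It has 7 states:
  I0: { [B → . D], [B → . b], [B → . num B D], [B' → . B], [D → .] }  — shift, reduce
  I1: { [B' → B .] }  — accept
  I2: { [B → D .] }  — reduce
  I3: { [B → b .] }  — reduce
  I4: { [B → . D], [B → . b], [B → . num B D], [B → num . B D], [D → .] }  — shift, reduce
  I5: { [B → num B . D], [D → .] }  — reduce
  I6: { [B → num B D .] }  — reduce

I0 contains reduce item [D → .] and shift items [B → . b], [B → . num B D] — shift-reduce conflict.
I4 contains reduce item [D → .] and shift items [B → . b], [B → . num B D] — shift-reduce conflict.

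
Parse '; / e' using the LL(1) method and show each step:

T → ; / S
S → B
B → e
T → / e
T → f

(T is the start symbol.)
LL(1) parsing maintains a stack (initially the start symbol over $) and the input. At each step: if the stack top is a terminal, match it against the current input token; if it is a non-terminal N, replace it with the RHS of M[N, lookahead] (the unique production whose predict set contains the lookahead).

Stack is shown with the top on the left.

Stack    Input    Action
------------------------
T $      ; / e $  output T → ; / S
; / S $  ; / e $  match ';'
/ S $    / e $    match '/'
S $      e $      output S → B
B $      e $      output B → e
e $      e $      match 'e'
$        $        accept

The string is accepted.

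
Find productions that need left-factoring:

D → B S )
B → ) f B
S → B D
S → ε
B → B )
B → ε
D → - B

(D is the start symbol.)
Left-factoring is needed when two productions for the same non-terminal
share a common prefix on the right-hand side.

Productions for D:
  D → B S )
  D → - B
Productions for B:
  B → ) f B
  B → B )
  B → ε
Productions for S:
  S → B D
  S → ε

No common prefixes found.

Answer: No, left-factoring is not needed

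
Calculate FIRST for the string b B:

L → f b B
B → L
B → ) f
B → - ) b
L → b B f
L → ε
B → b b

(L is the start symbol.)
To compute FIRST(b B), process the symbols left to right:
Symbol b is a terminal. Add 'b' and stop.
FIRST(b B) = { 'b' }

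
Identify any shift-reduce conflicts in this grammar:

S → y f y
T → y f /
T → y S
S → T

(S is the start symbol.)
No shift-reduce conflicts

A shift-reduce conflict occurs when an LR(0) state has both:
  - a complete (reduce) item [A → α .] (dot at the end), and
  - a shift item [B → β . c γ] (dot before a terminal).

Augment with S' → S and build the canonical LR(0) collection (I0 = CLOSURE({[S' → . S]}), then GOTO on every symbol after a dot until no new states appear). It has 8 states:
  I0: { [S → . T], [S → . y f y], [S' → . S], [T → . y S], [T → . y f /] }  — shift
  I1: { [S' → S .] }  — accept
  I2: { [S → T .] }  — reduce
  I3: { [S → . T], [S → . y f y], [S → y . f y], [T → . y S], [T → . y f /], [T → y . S], [T → y . f /] }  — shift
  I4: { [T → y S .] }  — reduce
  I5: { [S → y f . y], [T → y f . /] }  — shift
  I6: { [T → y f / .] }  — reduce
  I7: { [S → y f y .] }  — reduce

No state contains both a complete item and a shift item.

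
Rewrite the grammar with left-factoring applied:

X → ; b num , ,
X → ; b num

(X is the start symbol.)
X → ; b num X'
X' → , ,
X' → ε

Left-factoring transforms A → αβ₁ | αβ₂ into A → αA' and A' → β₁ | β₂
(α is the longest common prefix among the alternatives). Repeat until
no nonterminal has two alternatives with a common prefix.

Round 1: X has alternatives sharing prefix '; b num'. Introduce X': X → ; b num X'
  Add: X' → , ,
  Add: X' → ε

No remaining common prefixes — done.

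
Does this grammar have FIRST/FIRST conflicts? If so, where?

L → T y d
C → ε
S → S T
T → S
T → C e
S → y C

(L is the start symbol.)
Yes. S → S T / S → y C on { 'y' }

FIRST sets of the non-terminals at (or reachable through a nullable prefix from) the front of some alternative:
  FIRST(S) = { 'y' }
  FIRST(C) = { ε }

Productions for S:
  S → S T: FIRST = { 'y' }
  S → y C: FIRST = { 'y' }
Productions for T:
  T → S: FIRST = { 'y' }
  T → C e: FIRST = { 'e' }
L, C have only one production, so no FIRST/FIRST conflict is possible there.

Conflict for S: S → S T and S → y C
  Overlap: { 'y' }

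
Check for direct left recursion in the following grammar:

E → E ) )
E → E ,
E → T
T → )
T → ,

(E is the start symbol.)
Yes, E is left-recursive

E → E ) ): LEFT RECURSIVE (starts with E)
E → E ,: LEFT RECURSIVE (starts with E)
E → T: starts with T
T → ): starts with ')'
T → ,: starts with ','

The grammar has direct left recursion on: E.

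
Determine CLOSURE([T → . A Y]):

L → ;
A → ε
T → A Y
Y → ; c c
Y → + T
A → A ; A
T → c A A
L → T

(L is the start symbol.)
Start with: [T → . A Y]
  [T → . A Y] has the dot before A: add [A → .], [A → . A ; A]
No further items can be added.

CLOSURE = { [A → . A ; A], [A → .], [T → . A Y] }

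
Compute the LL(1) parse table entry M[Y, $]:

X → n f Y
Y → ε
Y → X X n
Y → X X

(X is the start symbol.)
To find M[Y, $], we find productions for Y where $ is in the predict set (PREDICT(N → α) = (FIRST(α) \ {ε}) ∪ (FOLLOW(N) if α ⇒* ε)).

Relevant sets:
  FIRST(X) = { 'n' }
  FOLLOW(Y) = { $, 'n' }

Y → ε: PREDICT = { $, 'n' }
  $ is in predict set, so this production goes in M[Y, $]
Y → X X n: PREDICT = { 'n' }
Y → X X: PREDICT = { 'n' }

M[Y, $] = Y → ε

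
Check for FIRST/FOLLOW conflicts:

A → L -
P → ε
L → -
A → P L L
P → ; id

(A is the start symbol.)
A FIRST/FOLLOW conflict occurs when a non-terminal N has a nullable alternative N → β (β ⇒* ε) and another alternative N → α with FIRST(α) ∩ FOLLOW(N) ≠ ∅: on such a lookahead the parser cannot decide between expanding α and letting N vanish via β.

Nullable non-terminals: P.

P: nullable alternative(s) P → ε; FOLLOW(P) = { '-' }
  P → ε: FIRST \ {ε} = { } — this is the only nullable alternative, skip
  P → ; id: FIRST \ {ε} = { ';' } — disjoint from FOLLOW(P)

A, L have no nullable alternative, so no FIRST/FOLLOW check is needed there.

No FIRST/FOLLOW conflicts found.

Answer: No FIRST/FOLLOW conflicts.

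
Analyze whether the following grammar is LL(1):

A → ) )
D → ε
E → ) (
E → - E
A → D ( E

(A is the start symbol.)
Relevant sets:
  FIRST(D) = { ε }

For A:
  PREDICT(A → ')' ')') = { ')' }
  PREDICT(A → D '(' E) = { '(' }
For E:
  PREDICT(E → ')' '(') = { ')' }
  PREDICT(E → '-' E) = { '-' }
D has a single production, so nothing to check there.

All predict sets are disjoint. The grammar IS LL(1).

Answer: Yes, the grammar is LL(1).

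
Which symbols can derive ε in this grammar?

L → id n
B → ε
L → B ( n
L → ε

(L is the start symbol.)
{ 'B', 'L' }

ε-productions: B → ε, L → ε
So B, L are immediately nullable.
Every non-terminal is now nullable.
Nullable = { 'B', 'L' }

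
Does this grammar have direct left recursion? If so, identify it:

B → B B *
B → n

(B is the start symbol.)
B → B B *: LEFT RECURSIVE (starts with B)
B → n: starts with n

The grammar has direct left recursion on: B.

Answer: Yes, B is left-recursive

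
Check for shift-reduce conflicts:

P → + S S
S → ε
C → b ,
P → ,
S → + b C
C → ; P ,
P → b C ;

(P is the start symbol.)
A shift-reduce conflict occurs when an LR(0) state has both:
  - a complete (reduce) item [A → α .] (dot at the end), and
  - a shift item [B → β . c γ] (dot before a terminal).

Augment with P' → P and build the canonical LR(0) collection (I0 = CLOSURE({[P' → . P]}), then GOTO on every symbol after a dot until no new states appear). It has 17 states:
  I0: { [P → . + S S], [P → . ,], [P → . b C ;], [P' → . P] }  — shift
  I1: { [P → + . S S], [S → . + b C], [S → .] }  — shift, reduce
  I2: { [P → , .] }  — reduce
  I3: { [P' → P .] }  — accept
  I4: { [C → . ; P ,], [C → . b ,], [P → b . C ;] }  — shift
  I5: { [C → ; . P ,], [P → . + S S], [P → . ,], [P → . b C ;] }  — shift
  I6: { [P → b C . ;] }  — shift
  I7: { [C → b . ,] }  — shift
  I8: { [C → b , .] }  — reduce
  I9: { [P → b C ; .] }  — reduce
  I10: { [C → ; P . ,] }  — shift
  I11: { [C → ; P , .] }  — reduce
  I12: { [S → + . b C] }  — shift
  I13: { [P → + S . S], [S → . + b C], [S → .] }  — shift, reduce
  I14: { [P → + S S .] }  — reduce
  I15: { [C → . ; P ,], [C → . b ,], [S → + b . C] }  — shift
  I16: { [S → + b C .] }  — reduce

I1 contains reduce item [S → .] and shift item [S → . + b C] — shift-reduce conflict.
I13 contains reduce item [S → .] and shift item [S → . + b C] — shift-reduce conflict.

Answer: Yes — I1: [S → .] vs [S → . + b C]; I13: [S → .] vs [S → . + b C]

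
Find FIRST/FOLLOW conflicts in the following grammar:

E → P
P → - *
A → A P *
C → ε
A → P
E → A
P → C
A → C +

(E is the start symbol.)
Yes. P → '-' '*' with FOLLOW(P) on { '-' }; A → A P '*' with FOLLOW(A) on { '*', '-' }

A FIRST/FOLLOW conflict occurs when a non-terminal N has a nullable alternative N → β (β ⇒* ε) and another alternative N → α with FIRST(α) ∩ FOLLOW(N) ≠ ∅: on such a lookahead the parser cannot decide between expanding α and letting N vanish via β.

Nullable non-terminals: A, C, E, P.
FIRST sets used below: FIRST(A) = { '*', '+', '-', ε }, FIRST(P) = { '-', ε }, FIRST(C) = { ε }

A: nullable alternative(s) A → P; FOLLOW(A) = { $, '*', '-' }
  A → A P *: FIRST \ {ε} = { '*', '+', '-' } — overlaps FOLLOW(A) on { '*', '-' }: CONFLICT
  A → P: FIRST \ {ε} = { '-' } — this is the only nullable alternative, skip
  A → C +: FIRST \ {ε} = { '+' } — disjoint from FOLLOW(A)
C has a nullable alternative but only one production, so nothing to check.

E: nullable alternative(s) E → P, E → A; FOLLOW(E) = { $ }
  E → P: FIRST \ {ε} = { '-' } — disjoint from FOLLOW(E)
  E → A: FIRST \ {ε} = { '*', '+', '-' } — disjoint from FOLLOW(E)

P: nullable alternative(s) P → C; FOLLOW(P) = { $, '*', '-' }
  P → - *: FIRST \ {ε} = { '-' } — overlaps FOLLOW(P) on { '-' }: CONFLICT
  P → C: FIRST \ {ε} = { } — this is the only nullable alternative, skip

So the grammar has 2 FIRST/FOLLOW conflicts (marked CONFLICT above).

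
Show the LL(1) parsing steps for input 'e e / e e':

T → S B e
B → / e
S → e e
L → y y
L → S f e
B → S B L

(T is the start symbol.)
Stack is shown with the top on the left.

Stack      Input        Action
------------------------------
T $        e e / e e $  output T → S B e
S B e $    e e / e e $  output S → e e
e e B e $  e e / e e $  match 'e'
e B e $    e / e e $    match 'e'
B e $      / e e $      output B → / e
/ e e $    / e e $      match '/'
e e $      e e $        match 'e'
e $        e $          match 'e'
$          $            accept

The string is accepted.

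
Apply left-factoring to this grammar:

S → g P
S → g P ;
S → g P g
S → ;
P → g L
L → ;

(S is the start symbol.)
S → g P S'
S' → ε
S' → ;
S' → g
S → ;
P → g L
L → ;

Left-factoring transforms A → αβ₁ | αβ₂ into A → αA' and A' → β₁ | β₂
(α is the longest common prefix among the alternatives). Repeat until
no nonterminal has two alternatives with a common prefix.

Round 1: S has alternatives sharing prefix 'g P'. Introduce S': S → g P S'
  Add: S' → ε
  Add: S' → ;
  Add: S' → g

No remaining common prefixes — done.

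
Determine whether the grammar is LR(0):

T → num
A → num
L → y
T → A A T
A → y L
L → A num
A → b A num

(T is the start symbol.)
A grammar is LR(0) if no state in the canonical LR(0) collection has:
  - both a shift item (dot before a terminal) and a complete item (shift-reduce conflict), or
  - two or more complete items (reduce-reduce conflict; the accept item [T' → T .] counts as a complete item here).

Augment with T' → T and build the canonical LR(0) collection (I0 = CLOSURE({[T' → . T]}), then GOTO on every symbol after a dot until no new states appear). It has 15 states:
  I0: { [A → . b A num], [A → . num], [A → . y L], [T → . A A T], [T → . num], [T' → . T] }  — shift
  I1: { [A → . b A num], [A → . num], [A → . y L], [T → A . A T] }  — shift
  I2: { [T' → T .] }  — accept
  I3: { [A → . b A num], [A → . num], [A → . y L], [A → b . A num] }  — shift
  I4: { [A → num .], [T → num .] }  — 2 reduces
  I5: { [A → . b A num], [A → . num], [A → . y L], [A → y . L], [L → . A num], [L → . y] }  — shift
  I6: { [L → A . num] }  — shift
  I7: { [A → y L .] }  — reduce
  I8: { [A → num .] }  — reduce
  I9: { [A → . b A num], [A → . num], [A → . y L], [A → y . L], [L → . A num], [L → . y], [L → y .] }  — shift, reduce
  I10: { [L → A num .] }  — reduce
  I11: { [A → b A . num] }  — shift
  I12: { [A → b A num .] }  — reduce
  I13: { [A → . b A num], [A → . num], [A → . y L], [T → . A A T], [T → . num], [T → A A . T] }  — shift
  I14: { [T → A A T .] }  — reduce

Conflict in state I4:
  Reduce-reduce conflict: [A → num .] and [T → num .]
So the grammar is NOT LR(0).

Answer: No. Reduce-reduce conflict: [A → num .] and [T → num .]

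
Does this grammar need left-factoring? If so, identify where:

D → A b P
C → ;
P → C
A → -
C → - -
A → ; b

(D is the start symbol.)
No, left-factoring is not needed

Left-factoring is needed when two productions for the same non-terminal
share a common prefix on the right-hand side.

Productions for C:
  C → ;
  C → - -
Productions for A:
  A → -
  A → ; b

No common prefixes found.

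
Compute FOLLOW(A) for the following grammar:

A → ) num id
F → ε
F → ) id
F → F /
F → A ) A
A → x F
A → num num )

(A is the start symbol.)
To compute FOLLOW(A), find every occurrence of A on a right-hand side N → α A β: add FIRST(β) \ {ε}, and if β is empty or nullable also add FOLLOW(N). Iterate to a fixed point.

A is the start symbol, so $ ∈ FOLLOW(A).
In F → A ) A: A is followed by ')' A, add FIRST(')' A) \ {ε} = { ')' }
In F → A ) A: A is at the end, add FOLLOW(F)

The FOLLOW sets referred to above (computed the same way, to a fixed point):
  FOLLOW(F) = { $, ')', '/' }

Taking the union: FOLLOW(A) = { $, ')', '/' }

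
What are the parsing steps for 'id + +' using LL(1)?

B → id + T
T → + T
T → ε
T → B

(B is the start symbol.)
LL(1) parsing maintains a stack (initially the start symbol over $) and the input. At each step: if the stack top is a terminal, match it against the current input token; if it is a non-terminal N, replace it with the RHS of M[N, lookahead] (the unique production whose predict set contains the lookahead).

Stack is shown with the top on the left.

Stack     Input     Action
--------------------------
B $       id + + $  output B → id + T
id + T $  id + + $  match 'id'
+ T $     + + $     match '+'
T $       + $       output T → + T
+ T $     + $       match '+'
T $       $         output T → ε
$         $         accept

The string is accepted.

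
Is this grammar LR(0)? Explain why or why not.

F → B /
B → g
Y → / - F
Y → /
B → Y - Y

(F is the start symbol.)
Augment with F' → F and build the canonical LR(0) collection (I0 = CLOSURE({[F' → . F]}), then GOTO on every symbol after a dot until no new states appear). It has 11 states:
  I0: { [B → . Y - Y], [B → . g], [F → . B /], [F' → . F], [Y → . / - F], [Y → . /] }  — shift
  I1: { [Y → / . - F], [Y → / .] }  — shift, reduce
  I2: { [F → B . /] }  — shift
  I3: { [F' → F .] }  — accept
  I4: { [B → Y . - Y] }  — shift
  I5: { [B → g .] }  — reduce
  I6: { [B → Y - . Y], [Y → . / - F], [Y → . /] }  — shift
  I7: { [B → Y - Y .] }  — reduce
  I8: { [F → B / .] }  — reduce
  I9: { [B → . Y - Y], [B → . g], [F → . B /], [Y → . / - F], [Y → . /], [Y → / - . F] }  — shift
  I10: { [Y → / - F .] }  — reduce

Conflict in state I1:
  Shift-reduce conflict between [Y → / .] and [Y → / . - F]
So the grammar is NOT LR(0).

Answer: No. Shift-reduce conflict between [Y → / .] and [Y → / . - F]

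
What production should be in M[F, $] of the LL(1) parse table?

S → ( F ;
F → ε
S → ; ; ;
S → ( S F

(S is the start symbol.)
To find M[F, $], we find productions for F where $ is in the predict set (PREDICT(N → α) = (FIRST(α) \ {ε}) ∪ (FOLLOW(N) if α ⇒* ε)).

Relevant sets:
  FOLLOW(F) = { $, ';' }

F → ε: PREDICT = { $, ';' }
  $ is in predict set, so this production goes in M[F, $]

M[F, $] = F → ε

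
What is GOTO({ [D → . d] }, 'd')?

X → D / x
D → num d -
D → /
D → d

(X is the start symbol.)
{ [D → d .] }

GOTO(I, 'd') = CLOSURE({ [A → αX.β] : [A → α.Xβ] ∈ I, X = 'd' })

Items with dot before 'd', with the dot advanced:
  [D → . d] → [D → d .]
Closure adds nothing (no advanced item has the dot before a non-terminal).

GOTO = { [D → d .] }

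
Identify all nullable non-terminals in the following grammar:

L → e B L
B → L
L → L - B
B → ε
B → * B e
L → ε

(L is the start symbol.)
{ 'B', 'L' }

ε-productions: B → ε, L → ε
So B, L are immediately nullable.
Every non-terminal is now nullable.
Nullable = { 'B', 'L' }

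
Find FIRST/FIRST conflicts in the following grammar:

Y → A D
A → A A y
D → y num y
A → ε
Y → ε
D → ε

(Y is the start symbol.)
Yes. Y → A D / Y → ε on { ε }

FIRST sets of the non-terminals at (or reachable through a nullable prefix from) the front of some alternative:
  FIRST(A) = { 'y', ε }
  FIRST(D) = { 'y', ε }

Productions for Y:
  Y → A D: FIRST = { 'y', ε }
  Y → ε: FIRST = { ε }
Productions for A:
  A → A A y: FIRST = { 'y' }
  A → ε: FIRST = { ε }
Productions for D:
  D → y num y: FIRST = { 'y' }
  D → ε: FIRST = { ε }

Conflict for Y: Y → A D and Y → ε
  Overlap: { ε }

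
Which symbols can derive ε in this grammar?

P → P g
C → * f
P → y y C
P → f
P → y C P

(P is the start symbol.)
A non-terminal is nullable if it can derive ε (the empty string): either it has an ε-production, or it has a production whose right-hand side consists entirely of nullable non-terminals.

There are no ε-productions, so no non-terminal can derive ε.
No non-terminals are nullable.

Answer: None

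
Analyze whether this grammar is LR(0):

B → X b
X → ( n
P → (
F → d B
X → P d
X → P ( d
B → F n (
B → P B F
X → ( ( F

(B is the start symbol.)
No. Shift-reduce conflict between [P → ( .] and [X → ( . ( F]

Augment with B' → B and build the canonical LR(0) collection (I0 = CLOSURE({[B' → . B]}), then GOTO on every symbol after a dot until no new states appear). It has 19 states:
  I0: { [B → . F n (], [B → . P B F], [B → . X b], [B' → . B], [F → . d B], [P → . (], [X → . ( ( F], [X → . ( n], [X → . P ( d], [X → . P d] }  — shift
  I1: { [P → ( .], [X → ( . ( F], [X → ( . n] }  — shift, reduce
  I2: { [B' → B .] }  — accept
  I3: { [B → F . n (] }  — shift
  I4: { [B → . F n (], [B → . P B F], [B → . X b], [B → P . B F], [F → . d B], [P → . (], [X → . ( ( F], [X → . ( n], [X → . P ( d], [X → . P d], [X → P . ( d], [X → P . d] }  — shift
  I5: { [B → X . b] }  — shift
  I6: { [B → . F n (], [B → . P B F], [B → . X b], [F → . d B], [F → d . B], [P → . (], [X → . ( ( F], [X → . ( n], [X → . P ( d], [X → . P d] }  — shift
  I7: { [F → d B .] }  — reduce
  I8: { [B → X b .] }  — reduce
  I9: { [P → ( .], [X → ( . ( F], [X → ( . n], [X → P ( . d] }  — shift, reduce
  I10: { [B → P B . F], [F → . d B] }  — shift
  I11: { [B → . F n (], [B → . P B F], [B → . X b], [F → . d B], [F → d . B], [P → . (], [X → . ( ( F], [X → . ( n], [X → . P ( d], [X → . P d], [X → P d .] }  — shift, reduce
  I12: { [B → P B F .] }  — reduce
  I13: { [F → . d B], [X → ( ( . F] }  — shift
  I14: { [X → P ( d .] }  — reduce
  I15: { [X → ( n .] }  — reduce
  I16: { [X → ( ( F .] }  — reduce
  I17: { [B → F n . (] }  — shift
  I18: { [B → F n ( .] }  — reduce

Conflict in state I1:
  Shift-reduce conflict between [P → ( .] and [X → ( . ( F]
So the grammar is NOT LR(0).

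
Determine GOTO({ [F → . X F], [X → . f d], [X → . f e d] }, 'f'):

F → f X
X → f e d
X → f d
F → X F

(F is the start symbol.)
GOTO(I, 'f') = CLOSURE({ [A → αX.β] : [A → α.Xβ] ∈ I, X = 'f' })

Items with dot before 'f', with the dot advanced:
  [X → . f d] → [X → f . d]
  [X → . f e d] → [X → f . e d]
Closure adds nothing (no advanced item has the dot before a non-terminal).

GOTO = { [X → f . d], [X → f . e d] }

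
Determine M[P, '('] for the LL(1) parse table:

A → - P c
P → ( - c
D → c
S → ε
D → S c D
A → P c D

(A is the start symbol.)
To find M[P, '('], we find productions for P where '(' is in the predict set (PREDICT(N → α) = (FIRST(α) \ {ε}) ∪ (FOLLOW(N) if α ⇒* ε)).

P → ( - c: PREDICT = { '(' }
  '(' is in predict set, so this production goes in M[P, '(']

M[P, '('] = P → ( - c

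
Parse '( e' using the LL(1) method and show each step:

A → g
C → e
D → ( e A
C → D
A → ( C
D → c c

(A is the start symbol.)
LL(1) parsing maintains a stack (initially the start symbol over $) and the input. At each step: if the stack top is a terminal, match it against the current input token; if it is a non-terminal N, replace it with the RHS of M[N, lookahead] (the unique production whose predict set contains the lookahead).

Stack is shown with the top on the left.

Stack  Input  Action
--------------------
A $    ( e $  output A → ( C
( C $  ( e $  match '('
C $    e $    output C → e
e $    e $    match 'e'
$      $      accept

The string is accepted.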